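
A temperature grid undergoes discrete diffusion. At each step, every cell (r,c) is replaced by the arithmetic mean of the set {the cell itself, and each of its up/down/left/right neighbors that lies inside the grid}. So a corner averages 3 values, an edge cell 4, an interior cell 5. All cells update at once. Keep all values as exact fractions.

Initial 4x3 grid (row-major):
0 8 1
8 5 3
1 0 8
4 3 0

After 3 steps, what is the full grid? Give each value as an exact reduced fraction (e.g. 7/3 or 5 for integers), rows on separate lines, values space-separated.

Answer: 9173/2160 29387/7200 491/120
27767/7200 23591/6000 2291/600
23707/7200 10003/3000 12041/3600
3107/1080 40819/14400 6559/2160

Derivation:
After step 1:
  16/3 7/2 4
  7/2 24/5 17/4
  13/4 17/5 11/4
  8/3 7/4 11/3
After step 2:
  37/9 529/120 47/12
  1013/240 389/100 79/20
  769/240 319/100 211/60
  23/9 689/240 49/18
After step 3:
  9173/2160 29387/7200 491/120
  27767/7200 23591/6000 2291/600
  23707/7200 10003/3000 12041/3600
  3107/1080 40819/14400 6559/2160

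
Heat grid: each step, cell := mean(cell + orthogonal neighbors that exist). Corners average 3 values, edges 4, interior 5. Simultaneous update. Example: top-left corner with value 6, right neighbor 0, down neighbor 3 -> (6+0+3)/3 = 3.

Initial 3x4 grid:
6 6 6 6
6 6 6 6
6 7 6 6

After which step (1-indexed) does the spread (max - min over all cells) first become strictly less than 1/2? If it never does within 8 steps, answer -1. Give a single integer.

Step 1: max=19/3, min=6, spread=1/3
  -> spread < 1/2 first at step 1
Step 2: max=751/120, min=6, spread=31/120
Step 3: max=6691/1080, min=6, spread=211/1080
Step 4: max=664897/108000, min=10847/1800, spread=14077/108000
Step 5: max=5972407/972000, min=651683/108000, spread=5363/48600
Step 6: max=178700809/29160000, min=362869/60000, spread=93859/1166400
Step 7: max=10707874481/1749600000, min=588536467/97200000, spread=4568723/69984000
Step 8: max=641636435629/104976000000, min=17677618889/2916000000, spread=8387449/167961600

Answer: 1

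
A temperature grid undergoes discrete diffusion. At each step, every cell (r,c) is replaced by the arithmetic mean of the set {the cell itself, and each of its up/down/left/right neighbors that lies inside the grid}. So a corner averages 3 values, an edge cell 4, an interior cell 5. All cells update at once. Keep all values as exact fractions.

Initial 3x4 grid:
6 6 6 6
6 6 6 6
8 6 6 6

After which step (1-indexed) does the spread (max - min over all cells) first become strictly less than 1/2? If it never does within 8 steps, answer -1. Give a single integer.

Answer: 3

Derivation:
Step 1: max=20/3, min=6, spread=2/3
Step 2: max=59/9, min=6, spread=5/9
Step 3: max=689/108, min=6, spread=41/108
  -> spread < 1/2 first at step 3
Step 4: max=81977/12960, min=6, spread=4217/12960
Step 5: max=4874749/777600, min=21679/3600, spread=38417/155520
Step 6: max=291136211/46656000, min=434597/72000, spread=1903471/9331200
Step 7: max=17397149089/2799360000, min=13075759/2160000, spread=18038617/111974400
Step 8: max=1041037782851/167961600000, min=1179326759/194400000, spread=883978523/6718464000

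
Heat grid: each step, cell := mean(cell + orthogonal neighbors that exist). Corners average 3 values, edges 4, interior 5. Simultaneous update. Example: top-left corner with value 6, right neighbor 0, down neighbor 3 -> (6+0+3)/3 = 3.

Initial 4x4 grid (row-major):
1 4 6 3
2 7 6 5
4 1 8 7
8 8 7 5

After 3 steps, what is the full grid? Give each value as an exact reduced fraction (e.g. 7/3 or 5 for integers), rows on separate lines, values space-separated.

Answer: 773/216 6199/1440 34387/7200 11239/2160
5947/1440 13417/3000 6473/1200 19511/3600
33799/7200 32683/6000 17203/3000 21859/3600
12001/2160 2599/450 5701/900 6739/1080

Derivation:
After step 1:
  7/3 9/2 19/4 14/3
  7/2 4 32/5 21/4
  15/4 28/5 29/5 25/4
  20/3 6 7 19/3
After step 2:
  31/9 187/48 1219/240 44/9
  163/48 24/5 131/25 677/120
  1171/240 503/100 621/100 709/120
  197/36 379/60 377/60 235/36
After step 3:
  773/216 6199/1440 34387/7200 11239/2160
  5947/1440 13417/3000 6473/1200 19511/3600
  33799/7200 32683/6000 17203/3000 21859/3600
  12001/2160 2599/450 5701/900 6739/1080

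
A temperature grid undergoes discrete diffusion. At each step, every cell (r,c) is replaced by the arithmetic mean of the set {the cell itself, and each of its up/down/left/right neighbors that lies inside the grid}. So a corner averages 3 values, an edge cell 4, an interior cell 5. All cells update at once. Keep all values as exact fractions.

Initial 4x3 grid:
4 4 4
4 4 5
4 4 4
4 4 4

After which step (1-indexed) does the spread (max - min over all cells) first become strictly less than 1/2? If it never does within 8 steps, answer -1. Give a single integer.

Step 1: max=13/3, min=4, spread=1/3
  -> spread < 1/2 first at step 1
Step 2: max=511/120, min=4, spread=31/120
Step 3: max=4531/1080, min=4, spread=211/1080
Step 4: max=448897/108000, min=7247/1800, spread=14077/108000
Step 5: max=4028407/972000, min=435683/108000, spread=5363/48600
Step 6: max=120380809/29160000, min=242869/60000, spread=93859/1166400
Step 7: max=7208674481/1749600000, min=394136467/97200000, spread=4568723/69984000
Step 8: max=431684435629/104976000000, min=11845618889/2916000000, spread=8387449/167961600

Answer: 1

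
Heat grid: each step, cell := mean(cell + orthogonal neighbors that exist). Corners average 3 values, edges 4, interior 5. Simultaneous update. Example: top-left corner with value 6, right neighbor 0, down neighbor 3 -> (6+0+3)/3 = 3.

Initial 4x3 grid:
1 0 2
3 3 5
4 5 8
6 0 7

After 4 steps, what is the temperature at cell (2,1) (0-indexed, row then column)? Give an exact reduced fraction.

Answer: 736277/180000

Derivation:
Step 1: cell (2,1) = 4
Step 2: cell (2,1) = 449/100
Step 3: cell (2,1) = 12283/3000
Step 4: cell (2,1) = 736277/180000
Full grid after step 4:
  5191/2025 1200683/432000 49703/16200
  667769/216000 597127/180000 797519/216000
  798749/216000 736277/180000 311833/72000
  16607/4050 1878793/432000 25201/5400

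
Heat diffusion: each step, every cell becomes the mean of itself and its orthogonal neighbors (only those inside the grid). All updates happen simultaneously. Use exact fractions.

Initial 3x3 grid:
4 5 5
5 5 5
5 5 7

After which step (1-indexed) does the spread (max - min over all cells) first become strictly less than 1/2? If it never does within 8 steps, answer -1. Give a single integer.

Step 1: max=17/3, min=14/3, spread=1
Step 2: max=50/9, min=85/18, spread=5/6
Step 3: max=581/108, min=1039/216, spread=41/72
Step 4: max=34333/6480, min=63461/12960, spread=347/864
  -> spread < 1/2 first at step 4
Step 5: max=2033981/388800, min=3848887/777600, spread=2921/10368
Step 6: max=121092457/23328000, min=232955789/46656000, spread=24611/124416
Step 7: max=7222551329/1399680000, min=14056360783/2799360000, spread=207329/1492992
Step 8: max=431648093413/83980800000, min=846921483701/167961600000, spread=1746635/17915904

Answer: 4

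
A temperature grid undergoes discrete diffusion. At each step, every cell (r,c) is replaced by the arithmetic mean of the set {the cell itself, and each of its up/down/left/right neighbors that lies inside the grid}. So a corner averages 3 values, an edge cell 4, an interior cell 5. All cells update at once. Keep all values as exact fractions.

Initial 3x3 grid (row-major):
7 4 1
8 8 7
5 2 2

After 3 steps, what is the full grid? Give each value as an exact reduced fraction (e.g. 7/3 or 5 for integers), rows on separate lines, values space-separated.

Answer: 3137/540 4771/900 571/120
2573/450 10319/2000 33193/7200
3871/720 70361/14400 9583/2160

Derivation:
After step 1:
  19/3 5 4
  7 29/5 9/2
  5 17/4 11/3
After step 2:
  55/9 317/60 9/2
  181/30 531/100 539/120
  65/12 1123/240 149/36
After step 3:
  3137/540 4771/900 571/120
  2573/450 10319/2000 33193/7200
  3871/720 70361/14400 9583/2160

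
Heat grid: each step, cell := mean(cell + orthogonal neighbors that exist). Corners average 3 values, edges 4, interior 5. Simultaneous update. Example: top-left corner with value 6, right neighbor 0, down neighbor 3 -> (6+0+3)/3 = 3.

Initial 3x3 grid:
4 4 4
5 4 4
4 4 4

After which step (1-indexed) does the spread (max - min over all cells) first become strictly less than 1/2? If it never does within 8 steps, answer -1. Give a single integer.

Answer: 1

Derivation:
Step 1: max=13/3, min=4, spread=1/3
  -> spread < 1/2 first at step 1
Step 2: max=1027/240, min=4, spread=67/240
Step 3: max=9077/2160, min=807/200, spread=1807/10800
Step 4: max=3613963/864000, min=21961/5400, spread=33401/288000
Step 5: max=32333933/7776000, min=2203391/540000, spread=3025513/38880000
Step 6: max=12906526867/3110400000, min=117955949/28800000, spread=53531/995328
Step 7: max=772528925849/186624000000, min=31895116051/7776000000, spread=450953/11943936
Step 8: max=46298663560603/11197440000000, min=3833488610519/933120000000, spread=3799043/143327232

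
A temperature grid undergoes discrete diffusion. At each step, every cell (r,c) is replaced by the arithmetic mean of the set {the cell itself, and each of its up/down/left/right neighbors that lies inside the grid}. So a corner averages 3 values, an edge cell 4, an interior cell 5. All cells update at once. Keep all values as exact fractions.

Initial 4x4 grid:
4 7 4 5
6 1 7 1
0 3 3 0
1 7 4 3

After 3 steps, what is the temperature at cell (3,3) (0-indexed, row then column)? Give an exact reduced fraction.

Step 1: cell (3,3) = 7/3
Step 2: cell (3,3) = 25/9
Step 3: cell (3,3) = 1601/540
Full grid after step 3:
  1181/270 30193/7200 31169/7200 7967/2160
  25663/7200 6007/1500 21149/6000 6191/1800
  4691/1440 19303/6000 2509/750 5141/1800
  6493/2160 119/36 712/225 1601/540

Answer: 1601/540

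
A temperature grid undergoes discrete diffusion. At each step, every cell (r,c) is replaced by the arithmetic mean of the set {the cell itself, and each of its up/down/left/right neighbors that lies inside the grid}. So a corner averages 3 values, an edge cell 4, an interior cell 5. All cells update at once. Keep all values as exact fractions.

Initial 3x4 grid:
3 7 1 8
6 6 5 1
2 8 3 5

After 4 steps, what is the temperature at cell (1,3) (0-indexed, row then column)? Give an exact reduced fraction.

Answer: 3576113/864000

Derivation:
Step 1: cell (1,3) = 19/4
Step 2: cell (1,3) = 857/240
Step 3: cell (1,3) = 62347/14400
Step 4: cell (1,3) = 3576113/864000
Full grid after step 4:
  627667/129600 526831/108000 473821/108000 562477/129600
  4364743/864000 1692737/360000 1660687/360000 3576113/864000
  635467/129600 532081/108000 17623/4000 62453/14400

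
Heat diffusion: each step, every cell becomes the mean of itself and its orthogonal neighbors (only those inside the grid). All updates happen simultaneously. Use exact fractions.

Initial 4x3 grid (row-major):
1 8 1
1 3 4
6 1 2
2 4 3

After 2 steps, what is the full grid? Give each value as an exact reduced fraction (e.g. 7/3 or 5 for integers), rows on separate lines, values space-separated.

Answer: 28/9 859/240 121/36
719/240 151/50 191/60
249/80 141/50 14/5
3 127/40 8/3

Derivation:
After step 1:
  10/3 13/4 13/3
  11/4 17/5 5/2
  5/2 16/5 5/2
  4 5/2 3
After step 2:
  28/9 859/240 121/36
  719/240 151/50 191/60
  249/80 141/50 14/5
  3 127/40 8/3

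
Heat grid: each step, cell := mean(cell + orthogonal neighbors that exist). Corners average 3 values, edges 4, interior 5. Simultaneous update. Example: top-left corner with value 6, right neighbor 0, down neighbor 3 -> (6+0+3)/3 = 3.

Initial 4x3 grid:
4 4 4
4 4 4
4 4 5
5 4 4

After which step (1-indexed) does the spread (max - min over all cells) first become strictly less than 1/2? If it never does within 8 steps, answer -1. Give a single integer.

Answer: 1

Derivation:
Step 1: max=13/3, min=4, spread=1/3
  -> spread < 1/2 first at step 1
Step 2: max=1027/240, min=4, spread=67/240
Step 3: max=9227/2160, min=193/48, spread=271/1080
Step 4: max=550399/129600, min=9721/2400, spread=5093/25920
Step 5: max=32915501/7776000, min=878611/216000, spread=257101/1555200
Step 6: max=1967893999/466560000, min=26467967/6480000, spread=497603/3732480
Step 7: max=117768437141/27993600000, min=265446113/64800000, spread=123828653/1119744000
Step 8: max=7049605884319/1679616000000, min=23950295413/5832000000, spread=1215366443/13436928000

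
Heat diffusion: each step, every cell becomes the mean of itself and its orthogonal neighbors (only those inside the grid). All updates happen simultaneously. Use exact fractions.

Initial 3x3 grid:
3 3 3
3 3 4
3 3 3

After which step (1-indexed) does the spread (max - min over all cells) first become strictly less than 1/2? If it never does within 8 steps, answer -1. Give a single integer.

Step 1: max=10/3, min=3, spread=1/3
  -> spread < 1/2 first at step 1
Step 2: max=787/240, min=3, spread=67/240
Step 3: max=6917/2160, min=607/200, spread=1807/10800
Step 4: max=2749963/864000, min=16561/5400, spread=33401/288000
Step 5: max=24557933/7776000, min=1663391/540000, spread=3025513/38880000
Step 6: max=9796126867/3110400000, min=89155949/28800000, spread=53531/995328
Step 7: max=585904925849/186624000000, min=24119116051/7776000000, spread=450953/11943936
Step 8: max=35101223560603/11197440000000, min=2900368610519/933120000000, spread=3799043/143327232

Answer: 1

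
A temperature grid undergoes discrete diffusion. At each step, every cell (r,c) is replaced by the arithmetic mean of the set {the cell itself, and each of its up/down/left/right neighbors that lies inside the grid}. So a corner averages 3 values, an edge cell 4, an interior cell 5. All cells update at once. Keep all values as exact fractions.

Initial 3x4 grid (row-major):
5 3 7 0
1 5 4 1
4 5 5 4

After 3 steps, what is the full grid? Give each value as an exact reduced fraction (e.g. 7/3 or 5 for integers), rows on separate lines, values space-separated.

Answer: 889/240 953/240 1271/360 7099/2160
11219/2880 2303/600 77/20 623/192
1027/270 5953/1440 5509/1440 3877/1080

Derivation:
After step 1:
  3 5 7/2 8/3
  15/4 18/5 22/5 9/4
  10/3 19/4 9/2 10/3
After step 2:
  47/12 151/40 467/120 101/36
  821/240 43/10 73/20 253/80
  71/18 971/240 1019/240 121/36
After step 3:
  889/240 953/240 1271/360 7099/2160
  11219/2880 2303/600 77/20 623/192
  1027/270 5953/1440 5509/1440 3877/1080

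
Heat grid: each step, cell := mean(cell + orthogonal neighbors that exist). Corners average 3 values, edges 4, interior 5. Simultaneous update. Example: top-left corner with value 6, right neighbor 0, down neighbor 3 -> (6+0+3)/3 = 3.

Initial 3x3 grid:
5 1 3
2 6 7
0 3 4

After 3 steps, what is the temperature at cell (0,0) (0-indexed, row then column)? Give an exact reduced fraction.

Answer: 1717/540

Derivation:
Step 1: cell (0,0) = 8/3
Step 2: cell (0,0) = 29/9
Step 3: cell (0,0) = 1717/540
Full grid after step 3:
  1717/540 52711/14400 8563/2160
  45361/14400 21307/6000 3721/900
  3209/1080 51061/14400 8593/2160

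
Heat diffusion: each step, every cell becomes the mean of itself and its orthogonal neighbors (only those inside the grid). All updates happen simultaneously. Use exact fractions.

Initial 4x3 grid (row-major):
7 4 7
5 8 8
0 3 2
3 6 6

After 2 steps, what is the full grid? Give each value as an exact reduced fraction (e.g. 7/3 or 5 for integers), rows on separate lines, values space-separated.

Answer: 101/18 713/120 229/36
1121/240 543/100 86/15
291/80 107/25 73/15
41/12 479/120 167/36

Derivation:
After step 1:
  16/3 13/2 19/3
  5 28/5 25/4
  11/4 19/5 19/4
  3 9/2 14/3
After step 2:
  101/18 713/120 229/36
  1121/240 543/100 86/15
  291/80 107/25 73/15
  41/12 479/120 167/36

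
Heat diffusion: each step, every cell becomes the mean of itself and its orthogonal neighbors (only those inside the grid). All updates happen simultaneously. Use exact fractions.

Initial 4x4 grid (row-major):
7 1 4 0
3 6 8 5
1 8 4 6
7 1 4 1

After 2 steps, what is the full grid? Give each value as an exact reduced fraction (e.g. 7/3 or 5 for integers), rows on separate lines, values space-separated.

After step 1:
  11/3 9/2 13/4 3
  17/4 26/5 27/5 19/4
  19/4 4 6 4
  3 5 5/2 11/3
After step 2:
  149/36 997/240 323/80 11/3
  67/15 467/100 123/25 343/80
  4 499/100 219/50 221/48
  17/4 29/8 103/24 61/18

Answer: 149/36 997/240 323/80 11/3
67/15 467/100 123/25 343/80
4 499/100 219/50 221/48
17/4 29/8 103/24 61/18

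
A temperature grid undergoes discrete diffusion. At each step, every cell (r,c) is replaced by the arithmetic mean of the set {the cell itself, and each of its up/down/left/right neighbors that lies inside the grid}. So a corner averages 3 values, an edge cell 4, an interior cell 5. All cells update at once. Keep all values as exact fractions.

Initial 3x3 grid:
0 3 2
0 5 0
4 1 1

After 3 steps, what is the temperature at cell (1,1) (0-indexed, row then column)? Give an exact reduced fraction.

Step 1: cell (1,1) = 9/5
Step 2: cell (1,1) = 113/50
Step 3: cell (1,1) = 1787/1000
Full grid after step 3:
  427/240 14353/7200 1919/1080
  29081/14400 1787/1000 6889/3600
  253/135 28831/14400 3643/2160

Answer: 1787/1000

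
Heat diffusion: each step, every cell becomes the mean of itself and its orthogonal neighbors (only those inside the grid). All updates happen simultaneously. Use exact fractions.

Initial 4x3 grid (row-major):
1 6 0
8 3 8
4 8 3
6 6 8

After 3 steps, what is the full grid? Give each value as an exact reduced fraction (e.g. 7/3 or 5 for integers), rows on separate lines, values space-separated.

After step 1:
  5 5/2 14/3
  4 33/5 7/2
  13/2 24/5 27/4
  16/3 7 17/3
After step 2:
  23/6 563/120 32/9
  221/40 107/25 1291/240
  619/120 633/100 1243/240
  113/18 57/10 233/36
After step 3:
  281/60 29449/7200 9811/2160
  5639/1200 31447/6000 33109/7200
  10481/1800 10659/2000 42049/7200
  6169/1080 1239/200 12493/2160

Answer: 281/60 29449/7200 9811/2160
5639/1200 31447/6000 33109/7200
10481/1800 10659/2000 42049/7200
6169/1080 1239/200 12493/2160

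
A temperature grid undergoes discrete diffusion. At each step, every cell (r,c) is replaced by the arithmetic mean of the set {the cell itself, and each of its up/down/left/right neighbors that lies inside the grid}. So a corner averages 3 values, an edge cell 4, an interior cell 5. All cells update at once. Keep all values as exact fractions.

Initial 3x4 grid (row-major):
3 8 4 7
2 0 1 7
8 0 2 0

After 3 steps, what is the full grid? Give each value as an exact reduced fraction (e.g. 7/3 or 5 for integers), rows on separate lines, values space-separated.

After step 1:
  13/3 15/4 5 6
  13/4 11/5 14/5 15/4
  10/3 5/2 3/4 3
After step 2:
  34/9 917/240 351/80 59/12
  787/240 29/10 29/10 311/80
  109/36 527/240 181/80 5/2
After step 3:
  979/270 5359/1440 641/160 1583/360
  9349/2880 3623/1200 1307/400 3409/960
  3061/1080 3739/1440 1183/480 173/60

Answer: 979/270 5359/1440 641/160 1583/360
9349/2880 3623/1200 1307/400 3409/960
3061/1080 3739/1440 1183/480 173/60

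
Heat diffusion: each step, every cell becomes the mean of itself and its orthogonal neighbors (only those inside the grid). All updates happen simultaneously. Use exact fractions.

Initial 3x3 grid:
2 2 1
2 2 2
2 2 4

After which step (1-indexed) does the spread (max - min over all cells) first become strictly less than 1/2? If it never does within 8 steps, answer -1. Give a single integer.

Step 1: max=8/3, min=5/3, spread=1
Step 2: max=89/36, min=89/48, spread=89/144
Step 3: max=995/432, min=277/144, spread=41/108
  -> spread < 1/2 first at step 3
Step 4: max=57997/25920, min=1891/960, spread=347/1296
Step 5: max=3400499/1555200, min=1036133/518400, spread=2921/15552
Step 6: max=201421453/93312000, min=63038651/31104000, spread=24611/186624
Step 7: max=11965744691/5598720000, min=1271935799/622080000, spread=207329/2239488
Step 8: max=713390139277/335923200000, min=230519067259/111974400000, spread=1746635/26873856

Answer: 3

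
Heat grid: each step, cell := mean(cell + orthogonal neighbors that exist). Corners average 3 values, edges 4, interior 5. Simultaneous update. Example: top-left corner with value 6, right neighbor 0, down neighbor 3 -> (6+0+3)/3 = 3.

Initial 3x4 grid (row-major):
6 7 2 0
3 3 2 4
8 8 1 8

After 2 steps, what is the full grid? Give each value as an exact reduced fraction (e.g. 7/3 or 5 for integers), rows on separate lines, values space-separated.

After step 1:
  16/3 9/2 11/4 2
  5 23/5 12/5 7/2
  19/3 5 19/4 13/3
After step 2:
  89/18 1031/240 233/80 11/4
  319/60 43/10 18/5 367/120
  49/9 1241/240 989/240 151/36

Answer: 89/18 1031/240 233/80 11/4
319/60 43/10 18/5 367/120
49/9 1241/240 989/240 151/36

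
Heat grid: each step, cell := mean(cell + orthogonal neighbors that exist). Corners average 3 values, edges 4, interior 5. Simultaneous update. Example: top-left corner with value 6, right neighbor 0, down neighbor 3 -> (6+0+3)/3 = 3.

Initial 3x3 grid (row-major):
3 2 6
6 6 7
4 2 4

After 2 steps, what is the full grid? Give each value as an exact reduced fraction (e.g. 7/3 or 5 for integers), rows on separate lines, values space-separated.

Answer: 38/9 1051/240 5
1021/240 467/100 1181/240
17/4 127/30 169/36

Derivation:
After step 1:
  11/3 17/4 5
  19/4 23/5 23/4
  4 4 13/3
After step 2:
  38/9 1051/240 5
  1021/240 467/100 1181/240
  17/4 127/30 169/36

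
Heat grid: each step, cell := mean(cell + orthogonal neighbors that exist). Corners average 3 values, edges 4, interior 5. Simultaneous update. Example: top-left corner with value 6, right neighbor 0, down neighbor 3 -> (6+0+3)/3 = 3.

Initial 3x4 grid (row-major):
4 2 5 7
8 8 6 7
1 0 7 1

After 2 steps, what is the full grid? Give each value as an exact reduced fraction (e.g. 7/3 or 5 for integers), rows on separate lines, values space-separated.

Answer: 44/9 1153/240 1361/240 199/36
1063/240 127/25 503/100 1391/240
49/12 153/40 191/40 55/12

Derivation:
After step 1:
  14/3 19/4 5 19/3
  21/4 24/5 33/5 21/4
  3 4 7/2 5
After step 2:
  44/9 1153/240 1361/240 199/36
  1063/240 127/25 503/100 1391/240
  49/12 153/40 191/40 55/12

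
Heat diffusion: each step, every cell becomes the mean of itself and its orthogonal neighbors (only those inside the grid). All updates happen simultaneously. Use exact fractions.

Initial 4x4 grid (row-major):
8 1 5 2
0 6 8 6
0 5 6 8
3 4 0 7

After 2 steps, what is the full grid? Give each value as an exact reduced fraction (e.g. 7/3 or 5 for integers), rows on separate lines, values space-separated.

Answer: 23/6 4 293/60 43/9
25/8 229/50 128/25 1397/240
361/120 93/25 134/25 463/80
22/9 827/240 353/80 16/3

Derivation:
After step 1:
  3 5 4 13/3
  7/2 4 31/5 6
  2 21/5 27/5 27/4
  7/3 3 17/4 5
After step 2:
  23/6 4 293/60 43/9
  25/8 229/50 128/25 1397/240
  361/120 93/25 134/25 463/80
  22/9 827/240 353/80 16/3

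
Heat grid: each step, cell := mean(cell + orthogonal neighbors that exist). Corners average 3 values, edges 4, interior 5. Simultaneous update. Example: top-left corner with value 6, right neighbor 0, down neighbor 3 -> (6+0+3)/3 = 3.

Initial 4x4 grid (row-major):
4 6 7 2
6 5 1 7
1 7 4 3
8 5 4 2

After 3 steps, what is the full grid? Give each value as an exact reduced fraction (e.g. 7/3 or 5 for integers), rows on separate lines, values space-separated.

Answer: 535/108 4399/900 2051/450 9683/2160
4339/900 713/150 26777/6000 29201/7200
1121/225 27811/6000 2091/500 1871/480
10609/2160 34507/7200 663/160 337/90

Derivation:
After step 1:
  16/3 11/2 4 16/3
  4 5 24/5 13/4
  11/2 22/5 19/5 4
  14/3 6 15/4 3
After step 2:
  89/18 119/24 589/120 151/36
  119/24 237/50 417/100 1043/240
  557/120 247/50 83/20 281/80
  97/18 1129/240 331/80 43/12
After step 3:
  535/108 4399/900 2051/450 9683/2160
  4339/900 713/150 26777/6000 29201/7200
  1121/225 27811/6000 2091/500 1871/480
  10609/2160 34507/7200 663/160 337/90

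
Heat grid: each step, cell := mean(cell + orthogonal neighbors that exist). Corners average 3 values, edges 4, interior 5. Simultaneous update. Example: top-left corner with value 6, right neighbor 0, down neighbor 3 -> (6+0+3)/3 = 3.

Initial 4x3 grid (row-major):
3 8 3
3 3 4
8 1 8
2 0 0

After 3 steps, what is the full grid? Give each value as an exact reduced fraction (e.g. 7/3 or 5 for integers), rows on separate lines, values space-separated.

After step 1:
  14/3 17/4 5
  17/4 19/5 9/2
  7/2 4 13/4
  10/3 3/4 8/3
After step 2:
  79/18 1063/240 55/12
  973/240 104/25 331/80
  181/48 153/50 173/48
  91/36 43/16 20/9
After step 3:
  2317/540 63221/14400 263/60
  29473/7200 23809/6000 3297/800
  24143/7200 6913/2000 23443/7200
  647/216 4199/1600 613/216

Answer: 2317/540 63221/14400 263/60
29473/7200 23809/6000 3297/800
24143/7200 6913/2000 23443/7200
647/216 4199/1600 613/216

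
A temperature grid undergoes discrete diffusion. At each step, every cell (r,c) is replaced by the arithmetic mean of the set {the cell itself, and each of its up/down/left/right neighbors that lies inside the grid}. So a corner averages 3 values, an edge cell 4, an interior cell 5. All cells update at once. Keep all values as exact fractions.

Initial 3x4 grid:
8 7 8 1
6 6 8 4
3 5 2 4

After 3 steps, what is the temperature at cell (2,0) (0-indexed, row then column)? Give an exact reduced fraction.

Step 1: cell (2,0) = 14/3
Step 2: cell (2,0) = 173/36
Step 3: cell (2,0) = 5657/1080
Full grid after step 3:
  1157/180 997/160 8179/1440 5413/1080
  16723/2880 1381/240 6191/1200 13501/2880
  5657/1080 7193/1440 6799/1440 581/135

Answer: 5657/1080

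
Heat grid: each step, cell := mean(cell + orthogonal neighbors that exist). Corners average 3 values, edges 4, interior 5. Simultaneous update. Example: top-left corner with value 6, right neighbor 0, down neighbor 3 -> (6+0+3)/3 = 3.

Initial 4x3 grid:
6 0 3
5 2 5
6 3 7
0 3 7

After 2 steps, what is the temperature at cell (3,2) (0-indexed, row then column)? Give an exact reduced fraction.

Answer: 173/36

Derivation:
Step 1: cell (3,2) = 17/3
Step 2: cell (3,2) = 173/36
Full grid after step 2:
  67/18 145/48 29/9
  179/48 379/100 185/48
  309/80 389/100 1177/240
  13/4 967/240 173/36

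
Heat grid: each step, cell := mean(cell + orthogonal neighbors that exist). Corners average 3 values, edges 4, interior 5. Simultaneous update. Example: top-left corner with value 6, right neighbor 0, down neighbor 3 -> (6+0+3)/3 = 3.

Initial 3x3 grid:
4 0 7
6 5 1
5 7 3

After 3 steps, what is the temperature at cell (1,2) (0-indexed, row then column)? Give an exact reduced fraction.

Step 1: cell (1,2) = 4
Step 2: cell (1,2) = 53/15
Step 3: cell (1,2) = 1763/450
Full grid after step 3:
  2177/540 4643/1200 1897/540
  2063/450 1537/375 1763/450
  869/180 16679/3600 2227/540

Answer: 1763/450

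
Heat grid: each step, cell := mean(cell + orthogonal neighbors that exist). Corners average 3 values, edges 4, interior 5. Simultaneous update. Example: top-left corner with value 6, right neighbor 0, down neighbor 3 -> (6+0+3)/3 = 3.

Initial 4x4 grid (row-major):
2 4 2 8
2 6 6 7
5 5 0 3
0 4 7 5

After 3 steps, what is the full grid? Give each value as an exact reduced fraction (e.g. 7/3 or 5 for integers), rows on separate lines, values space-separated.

Answer: 7741/2160 1783/450 85/18 10837/2160
25663/7200 24259/6000 26803/6000 7199/1440
2847/800 307/80 8731/2000 10753/2400
505/144 4603/1200 1633/400 1063/240

Derivation:
After step 1:
  8/3 7/2 5 17/3
  15/4 23/5 21/5 6
  3 4 21/5 15/4
  3 4 4 5
After step 2:
  119/36 473/120 551/120 50/9
  841/240 401/100 24/5 1177/240
  55/16 99/25 403/100 379/80
  10/3 15/4 43/10 17/4
After step 3:
  7741/2160 1783/450 85/18 10837/2160
  25663/7200 24259/6000 26803/6000 7199/1440
  2847/800 307/80 8731/2000 10753/2400
  505/144 4603/1200 1633/400 1063/240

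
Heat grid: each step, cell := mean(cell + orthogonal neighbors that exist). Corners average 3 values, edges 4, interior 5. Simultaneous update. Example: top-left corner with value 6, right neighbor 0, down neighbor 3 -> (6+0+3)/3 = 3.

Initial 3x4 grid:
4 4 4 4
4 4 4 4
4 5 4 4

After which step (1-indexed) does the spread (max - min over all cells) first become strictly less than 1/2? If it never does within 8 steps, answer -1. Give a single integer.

Step 1: max=13/3, min=4, spread=1/3
  -> spread < 1/2 first at step 1
Step 2: max=511/120, min=4, spread=31/120
Step 3: max=4531/1080, min=4, spread=211/1080
Step 4: max=448897/108000, min=7247/1800, spread=14077/108000
Step 5: max=4028407/972000, min=435683/108000, spread=5363/48600
Step 6: max=120380809/29160000, min=242869/60000, spread=93859/1166400
Step 7: max=7208674481/1749600000, min=394136467/97200000, spread=4568723/69984000
Step 8: max=431684435629/104976000000, min=11845618889/2916000000, spread=8387449/167961600

Answer: 1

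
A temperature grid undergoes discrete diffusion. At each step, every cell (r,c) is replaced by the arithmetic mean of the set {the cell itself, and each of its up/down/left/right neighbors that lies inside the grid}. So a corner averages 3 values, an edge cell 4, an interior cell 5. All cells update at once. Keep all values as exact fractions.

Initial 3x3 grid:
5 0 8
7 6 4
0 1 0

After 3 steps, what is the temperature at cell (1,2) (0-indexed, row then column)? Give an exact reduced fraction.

Answer: 25771/7200

Derivation:
Step 1: cell (1,2) = 9/2
Step 2: cell (1,2) = 413/120
Step 3: cell (1,2) = 25771/7200
Full grid after step 3:
  2927/720 20089/4800 2867/720
  26821/7200 10477/3000 25771/7200
  6541/2160 42667/14400 6121/2160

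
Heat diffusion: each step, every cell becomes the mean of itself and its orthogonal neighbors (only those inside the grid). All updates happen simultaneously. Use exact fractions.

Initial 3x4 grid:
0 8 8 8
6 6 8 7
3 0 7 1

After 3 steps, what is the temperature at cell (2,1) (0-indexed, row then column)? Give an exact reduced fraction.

Step 1: cell (2,1) = 4
Step 2: cell (2,1) = 83/20
Step 3: cell (2,1) = 2699/600
Full grid after step 3:
  10681/2160 10297/1800 11887/1800 7481/1080
  63671/14400 30859/6000 17987/3000 5591/900
  959/240 2699/600 509/100 991/180

Answer: 2699/600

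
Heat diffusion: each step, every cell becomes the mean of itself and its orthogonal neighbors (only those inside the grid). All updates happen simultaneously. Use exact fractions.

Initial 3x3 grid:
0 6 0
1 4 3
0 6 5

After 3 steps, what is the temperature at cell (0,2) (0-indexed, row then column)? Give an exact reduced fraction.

Step 1: cell (0,2) = 3
Step 2: cell (0,2) = 17/6
Step 3: cell (0,2) = 227/72
Full grid after step 3:
  1075/432 3859/1440 227/72
  7093/2880 1883/600 2377/720
  155/54 1027/320 1607/432

Answer: 227/72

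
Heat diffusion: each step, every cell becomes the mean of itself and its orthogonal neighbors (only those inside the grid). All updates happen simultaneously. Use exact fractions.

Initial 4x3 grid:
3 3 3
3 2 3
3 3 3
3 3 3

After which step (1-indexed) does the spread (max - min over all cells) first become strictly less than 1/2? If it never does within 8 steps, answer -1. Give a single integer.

Answer: 1

Derivation:
Step 1: max=3, min=11/4, spread=1/4
  -> spread < 1/2 first at step 1
Step 2: max=3, min=277/100, spread=23/100
Step 3: max=1187/400, min=13589/4800, spread=131/960
Step 4: max=21209/7200, min=123049/43200, spread=841/8640
Step 5: max=4226627/1440000, min=49297949/17280000, spread=56863/691200
Step 6: max=37890457/12960000, min=445025659/155520000, spread=386393/6220800
Step 7: max=15131641187/5184000000, min=178230276869/62208000000, spread=26795339/497664000
Step 8: max=906033850333/311040000000, min=10713624285871/3732480000000, spread=254051069/5971968000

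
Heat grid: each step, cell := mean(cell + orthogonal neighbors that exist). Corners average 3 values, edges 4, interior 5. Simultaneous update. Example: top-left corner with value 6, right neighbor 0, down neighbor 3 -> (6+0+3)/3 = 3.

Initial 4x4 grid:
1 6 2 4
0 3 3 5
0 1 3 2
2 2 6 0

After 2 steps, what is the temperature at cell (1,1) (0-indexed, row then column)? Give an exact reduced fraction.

Step 1: cell (1,1) = 13/5
Step 2: cell (1,1) = 58/25
Full grid after step 2:
  19/9 701/240 817/240 131/36
  401/240 58/25 321/100 193/60
  293/240 109/50 53/20 35/12
  29/18 259/120 67/24 95/36

Answer: 58/25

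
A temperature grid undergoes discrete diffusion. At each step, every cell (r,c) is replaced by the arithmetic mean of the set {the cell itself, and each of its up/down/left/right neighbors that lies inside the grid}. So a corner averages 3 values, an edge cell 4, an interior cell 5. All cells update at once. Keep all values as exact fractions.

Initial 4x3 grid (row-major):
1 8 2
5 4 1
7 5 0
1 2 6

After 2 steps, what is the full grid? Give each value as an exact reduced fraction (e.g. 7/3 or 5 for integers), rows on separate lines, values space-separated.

After step 1:
  14/3 15/4 11/3
  17/4 23/5 7/4
  9/2 18/5 3
  10/3 7/2 8/3
After step 2:
  38/9 1001/240 55/18
  1081/240 359/100 781/240
  941/240 96/25 661/240
  34/9 131/40 55/18

Answer: 38/9 1001/240 55/18
1081/240 359/100 781/240
941/240 96/25 661/240
34/9 131/40 55/18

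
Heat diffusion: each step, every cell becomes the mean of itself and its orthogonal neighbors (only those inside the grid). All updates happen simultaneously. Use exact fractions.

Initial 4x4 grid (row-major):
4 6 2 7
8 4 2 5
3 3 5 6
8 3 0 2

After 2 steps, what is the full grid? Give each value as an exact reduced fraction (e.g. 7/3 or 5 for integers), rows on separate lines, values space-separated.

After step 1:
  6 4 17/4 14/3
  19/4 23/5 18/5 5
  11/2 18/5 16/5 9/2
  14/3 7/2 5/2 8/3
After step 2:
  59/12 377/80 991/240 167/36
  417/80 411/100 413/100 533/120
  1111/240 102/25 87/25 461/120
  41/9 107/30 89/30 29/9

Answer: 59/12 377/80 991/240 167/36
417/80 411/100 413/100 533/120
1111/240 102/25 87/25 461/120
41/9 107/30 89/30 29/9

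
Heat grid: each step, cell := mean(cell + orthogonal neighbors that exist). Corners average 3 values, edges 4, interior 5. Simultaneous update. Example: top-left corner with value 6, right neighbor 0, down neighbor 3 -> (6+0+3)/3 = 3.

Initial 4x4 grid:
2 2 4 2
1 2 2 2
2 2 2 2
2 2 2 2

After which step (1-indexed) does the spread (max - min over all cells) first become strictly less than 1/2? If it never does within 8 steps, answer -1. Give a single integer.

Step 1: max=8/3, min=5/3, spread=1
Step 2: max=151/60, min=209/120, spread=31/40
Step 3: max=1291/540, min=2233/1200, spread=5723/10800
Step 4: max=37153/16200, min=20693/10800, spread=12227/32400
  -> spread < 1/2 first at step 4
Step 5: max=1099267/486000, min=417923/216000, spread=635761/1944000
Step 6: max=8079679/3645000, min=756611/388800, spread=7891607/29160000
Step 7: max=958556611/437400000, min=22901651/11664000, spread=199489397/874800000
Step 8: max=14214341339/6561000000, min=17276580623/8748000000, spread=5027623487/26244000000

Answer: 4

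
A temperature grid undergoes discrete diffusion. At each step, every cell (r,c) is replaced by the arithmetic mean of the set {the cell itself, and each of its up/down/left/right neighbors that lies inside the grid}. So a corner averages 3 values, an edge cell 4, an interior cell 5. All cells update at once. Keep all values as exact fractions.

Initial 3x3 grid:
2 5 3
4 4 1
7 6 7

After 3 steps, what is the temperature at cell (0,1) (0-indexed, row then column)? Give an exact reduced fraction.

Step 1: cell (0,1) = 7/2
Step 2: cell (0,1) = 85/24
Step 3: cell (0,1) = 5423/1440
Full grid after step 3:
  1691/432 5423/1440 173/48
  12821/2880 847/200 11791/2880
  2129/432 3509/720 1979/432

Answer: 5423/1440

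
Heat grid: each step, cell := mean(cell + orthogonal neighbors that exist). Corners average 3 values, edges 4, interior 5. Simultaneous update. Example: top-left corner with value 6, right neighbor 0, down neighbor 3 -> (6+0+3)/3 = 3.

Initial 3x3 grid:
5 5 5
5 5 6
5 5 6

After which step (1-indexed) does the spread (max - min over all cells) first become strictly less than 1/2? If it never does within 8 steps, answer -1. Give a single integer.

Answer: 2

Derivation:
Step 1: max=17/3, min=5, spread=2/3
Step 2: max=197/36, min=5, spread=17/36
  -> spread < 1/2 first at step 2
Step 3: max=11647/2160, min=911/180, spread=143/432
Step 4: max=690749/129600, min=13763/2700, spread=1205/5184
Step 5: max=41179303/7776000, min=369541/72000, spread=10151/62208
Step 6: max=2458469141/466560000, min=100209209/19440000, spread=85517/746496
Step 7: max=147040390927/27993600000, min=12065753671/2332800000, spread=720431/8957952
Step 8: max=8801694194669/1679616000000, min=30232161863/5832000000, spread=6069221/107495424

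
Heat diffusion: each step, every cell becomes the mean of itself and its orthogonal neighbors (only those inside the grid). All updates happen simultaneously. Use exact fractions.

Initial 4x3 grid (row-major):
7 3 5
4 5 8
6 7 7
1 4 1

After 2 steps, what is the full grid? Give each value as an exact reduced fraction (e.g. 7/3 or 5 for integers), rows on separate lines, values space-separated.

Answer: 91/18 51/10 199/36
301/60 559/100 341/60
73/15 247/50 109/20
137/36 1003/240 13/3

Derivation:
After step 1:
  14/3 5 16/3
  11/2 27/5 25/4
  9/2 29/5 23/4
  11/3 13/4 4
After step 2:
  91/18 51/10 199/36
  301/60 559/100 341/60
  73/15 247/50 109/20
  137/36 1003/240 13/3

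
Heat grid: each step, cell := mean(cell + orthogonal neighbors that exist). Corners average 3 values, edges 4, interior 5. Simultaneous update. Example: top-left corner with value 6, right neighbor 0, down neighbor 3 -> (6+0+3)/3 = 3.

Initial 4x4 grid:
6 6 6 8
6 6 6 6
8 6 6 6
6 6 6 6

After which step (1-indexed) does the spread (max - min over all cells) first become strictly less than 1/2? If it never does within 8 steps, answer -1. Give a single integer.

Answer: 3

Derivation:
Step 1: max=20/3, min=6, spread=2/3
Step 2: max=59/9, min=6, spread=5/9
Step 3: max=3451/540, min=145/24, spread=377/1080
  -> spread < 1/2 first at step 3
Step 4: max=20483/3240, min=7301/1200, spread=7703/32400
Step 5: max=3054643/486000, min=660301/108000, spread=166577/972000
Step 6: max=91250347/14580000, min=19893071/3240000, spread=692611/5832000
Step 7: max=2731832281/437400000, min=13299601/2160000, spread=77326157/874800000
Step 8: max=136446732959/21870000000, min=17995488103/2916000000, spread=2961144373/43740000000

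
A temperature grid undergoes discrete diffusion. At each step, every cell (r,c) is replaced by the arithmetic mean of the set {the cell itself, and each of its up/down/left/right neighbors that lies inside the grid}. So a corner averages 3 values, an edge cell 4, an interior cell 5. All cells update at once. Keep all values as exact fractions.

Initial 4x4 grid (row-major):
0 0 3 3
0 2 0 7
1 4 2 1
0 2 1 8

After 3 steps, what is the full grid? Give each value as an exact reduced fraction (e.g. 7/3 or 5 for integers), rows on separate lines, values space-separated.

Answer: 589/720 1153/800 14921/7200 1607/540
661/600 2799/2000 941/375 20651/7200
151/120 473/250 14363/6000 23771/7200
281/180 28/15 2497/900 6641/2160

Derivation:
After step 1:
  0 5/4 3/2 13/3
  3/4 6/5 14/5 11/4
  5/4 11/5 8/5 9/2
  1 7/4 13/4 10/3
After step 2:
  2/3 79/80 593/240 103/36
  4/5 41/25 197/100 863/240
  13/10 8/5 287/100 731/240
  4/3 41/20 149/60 133/36
After step 3:
  589/720 1153/800 14921/7200 1607/540
  661/600 2799/2000 941/375 20651/7200
  151/120 473/250 14363/6000 23771/7200
  281/180 28/15 2497/900 6641/2160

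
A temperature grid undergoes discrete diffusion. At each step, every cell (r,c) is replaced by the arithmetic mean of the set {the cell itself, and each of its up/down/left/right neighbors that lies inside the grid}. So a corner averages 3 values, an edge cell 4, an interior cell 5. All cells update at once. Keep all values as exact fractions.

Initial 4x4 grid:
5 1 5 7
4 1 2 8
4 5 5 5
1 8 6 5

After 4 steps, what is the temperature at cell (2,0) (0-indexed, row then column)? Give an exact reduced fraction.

Step 1: cell (2,0) = 7/2
Step 2: cell (2,0) = 239/60
Step 3: cell (2,0) = 13999/3600
Step 4: cell (2,0) = 436033/108000
Full grid after step 4:
  223649/64800 795041/216000 943657/216000 38873/8100
  385273/108000 706451/180000 100067/22500 1083607/216000
  436033/108000 191153/45000 872441/180000 1112951/216000
  69887/16200 502633/108000 540853/108000 346259/64800

Answer: 436033/108000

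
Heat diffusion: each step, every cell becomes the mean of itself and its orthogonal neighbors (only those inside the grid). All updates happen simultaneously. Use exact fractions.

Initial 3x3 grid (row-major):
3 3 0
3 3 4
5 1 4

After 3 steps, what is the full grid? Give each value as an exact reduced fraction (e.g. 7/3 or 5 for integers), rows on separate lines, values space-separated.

After step 1:
  3 9/4 7/3
  7/2 14/5 11/4
  3 13/4 3
After step 2:
  35/12 623/240 22/9
  123/40 291/100 653/240
  13/4 241/80 3
After step 3:
  229/80 39121/14400 1397/540
  7291/2400 17177/6000 39871/14400
  249/80 4869/1600 131/45

Answer: 229/80 39121/14400 1397/540
7291/2400 17177/6000 39871/14400
249/80 4869/1600 131/45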